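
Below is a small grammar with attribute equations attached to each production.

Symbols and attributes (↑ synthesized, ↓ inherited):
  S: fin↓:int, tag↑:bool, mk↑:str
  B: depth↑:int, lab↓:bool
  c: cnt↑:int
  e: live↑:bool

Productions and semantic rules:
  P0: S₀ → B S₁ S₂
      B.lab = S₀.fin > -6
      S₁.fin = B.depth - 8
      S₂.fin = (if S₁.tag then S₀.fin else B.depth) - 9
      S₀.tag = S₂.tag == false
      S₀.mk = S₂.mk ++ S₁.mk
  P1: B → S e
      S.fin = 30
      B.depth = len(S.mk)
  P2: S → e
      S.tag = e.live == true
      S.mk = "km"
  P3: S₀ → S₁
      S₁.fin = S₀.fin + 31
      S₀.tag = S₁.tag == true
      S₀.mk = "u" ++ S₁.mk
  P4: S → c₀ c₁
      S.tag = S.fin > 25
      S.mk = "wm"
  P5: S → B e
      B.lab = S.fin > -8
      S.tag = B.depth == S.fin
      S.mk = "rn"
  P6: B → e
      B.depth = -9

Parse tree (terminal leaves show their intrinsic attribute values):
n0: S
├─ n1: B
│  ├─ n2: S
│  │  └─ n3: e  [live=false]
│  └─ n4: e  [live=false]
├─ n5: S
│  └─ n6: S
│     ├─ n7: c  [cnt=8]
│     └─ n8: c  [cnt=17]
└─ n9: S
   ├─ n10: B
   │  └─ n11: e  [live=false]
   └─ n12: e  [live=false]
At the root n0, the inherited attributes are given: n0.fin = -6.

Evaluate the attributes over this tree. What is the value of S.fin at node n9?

-7

1. n0.fin = -6  [given at root]
2. n1.lab = false  [S₀.fin > -6]
3. n2.fin = 30  [30]
4. n3.live = false  [terminal]
5. n2.tag = false  [e.live == true]
6. n2.mk = "km"  ["km"]
7. n4.live = false  [terminal]
8. n1.depth = 2  [len(S.mk)]
9. n5.fin = -6  [B.depth - 8]
10. n6.fin = 25  [S₀.fin + 31]
11. n7.cnt = 8  [terminal]
12. n8.cnt = 17  [terminal]
13. n6.tag = false  [S.fin > 25]
14. n6.mk = "wm"  ["wm"]
15. n5.tag = false  [S₁.tag == true]
16. n5.mk = "uwm"  ["u" ++ S₁.mk]
17. n9.fin = -7  [(if S₁.tag then S₀.fin else B.depth) - 9]
18. n10.lab = true  [S.fin > -8]
19. n11.live = false  [terminal]
20. n10.depth = -9  [-9]
21. n12.live = false  [terminal]
22. n9.tag = false  [B.depth == S.fin]
23. n9.mk = "rn"  ["rn"]
24. n0.tag = true  [S₂.tag == false]
25. n0.mk = "rnuwm"  [S₂.mk ++ S₁.mk]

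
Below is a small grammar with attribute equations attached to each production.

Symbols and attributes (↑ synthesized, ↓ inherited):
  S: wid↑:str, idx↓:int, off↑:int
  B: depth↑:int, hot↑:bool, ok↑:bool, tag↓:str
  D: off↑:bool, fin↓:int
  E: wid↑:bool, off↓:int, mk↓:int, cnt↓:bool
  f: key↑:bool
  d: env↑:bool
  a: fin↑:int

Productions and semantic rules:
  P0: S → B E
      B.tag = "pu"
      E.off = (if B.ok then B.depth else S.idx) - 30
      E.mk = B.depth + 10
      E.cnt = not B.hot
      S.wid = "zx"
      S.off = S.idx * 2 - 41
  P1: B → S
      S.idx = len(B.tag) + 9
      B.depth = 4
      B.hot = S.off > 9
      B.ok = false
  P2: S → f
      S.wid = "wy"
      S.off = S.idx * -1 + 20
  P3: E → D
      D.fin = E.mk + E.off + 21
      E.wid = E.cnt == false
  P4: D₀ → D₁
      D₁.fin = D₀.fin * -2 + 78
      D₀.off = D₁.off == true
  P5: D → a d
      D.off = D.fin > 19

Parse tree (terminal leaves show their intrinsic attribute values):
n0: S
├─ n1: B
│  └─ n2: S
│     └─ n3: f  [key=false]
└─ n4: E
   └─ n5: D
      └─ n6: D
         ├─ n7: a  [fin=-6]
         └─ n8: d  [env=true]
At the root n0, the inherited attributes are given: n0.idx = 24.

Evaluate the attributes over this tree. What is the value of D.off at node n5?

true

1. n0.idx = 24  [given at root]
2. n1.tag = "pu"  ["pu"]
3. n2.idx = 11  [len(B.tag) + 9]
4. n3.key = false  [terminal]
5. n2.wid = "wy"  ["wy"]
6. n2.off = 9  [S.idx * -1 + 20]
7. n1.depth = 4  [4]
8. n1.hot = false  [S.off > 9]
9. n1.ok = false  [false]
10. n4.off = -6  [(if B.ok then B.depth else S.idx) - 30]
11. n4.mk = 14  [B.depth + 10]
12. n4.cnt = true  [not B.hot]
13. n5.fin = 29  [E.mk + E.off + 21]
14. n6.fin = 20  [D₀.fin * -2 + 78]
15. n7.fin = -6  [terminal]
16. n8.env = true  [terminal]
17. n6.off = true  [D.fin > 19]
18. n5.off = true  [D₁.off == true]
19. n4.wid = false  [E.cnt == false]
20. n0.wid = "zx"  ["zx"]
21. n0.off = 7  [S.idx * 2 - 41]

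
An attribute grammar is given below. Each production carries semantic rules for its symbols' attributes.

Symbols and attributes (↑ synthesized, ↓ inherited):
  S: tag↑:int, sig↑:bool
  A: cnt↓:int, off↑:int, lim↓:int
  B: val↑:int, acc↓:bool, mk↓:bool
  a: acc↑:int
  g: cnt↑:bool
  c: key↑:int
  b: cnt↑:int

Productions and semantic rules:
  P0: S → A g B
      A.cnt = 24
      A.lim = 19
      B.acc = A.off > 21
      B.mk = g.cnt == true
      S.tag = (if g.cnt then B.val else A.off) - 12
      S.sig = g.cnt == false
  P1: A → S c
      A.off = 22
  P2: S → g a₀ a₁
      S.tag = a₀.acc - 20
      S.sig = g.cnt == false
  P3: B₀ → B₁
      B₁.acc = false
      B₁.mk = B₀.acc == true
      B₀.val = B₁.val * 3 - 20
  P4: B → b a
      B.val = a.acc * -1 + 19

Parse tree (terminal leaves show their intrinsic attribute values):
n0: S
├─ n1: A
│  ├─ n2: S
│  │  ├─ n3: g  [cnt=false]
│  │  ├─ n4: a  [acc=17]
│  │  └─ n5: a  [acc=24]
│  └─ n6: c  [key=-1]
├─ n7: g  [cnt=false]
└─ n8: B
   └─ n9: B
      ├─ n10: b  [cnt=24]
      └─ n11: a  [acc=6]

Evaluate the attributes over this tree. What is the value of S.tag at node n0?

10

1. n1.cnt = 24  [24]
2. n1.lim = 19  [19]
3. n3.cnt = false  [terminal]
4. n4.acc = 17  [terminal]
5. n5.acc = 24  [terminal]
6. n2.tag = -3  [a₀.acc - 20]
7. n2.sig = true  [g.cnt == false]
8. n6.key = -1  [terminal]
9. n1.off = 22  [22]
10. n7.cnt = false  [terminal]
11. n8.acc = true  [A.off > 21]
12. n8.mk = false  [g.cnt == true]
13. n9.acc = false  [false]
14. n9.mk = true  [B₀.acc == true]
15. n10.cnt = 24  [terminal]
16. n11.acc = 6  [terminal]
17. n9.val = 13  [a.acc * -1 + 19]
18. n8.val = 19  [B₁.val * 3 - 20]
19. n0.tag = 10  [(if g.cnt then B.val else A.off) - 12]
20. n0.sig = true  [g.cnt == false]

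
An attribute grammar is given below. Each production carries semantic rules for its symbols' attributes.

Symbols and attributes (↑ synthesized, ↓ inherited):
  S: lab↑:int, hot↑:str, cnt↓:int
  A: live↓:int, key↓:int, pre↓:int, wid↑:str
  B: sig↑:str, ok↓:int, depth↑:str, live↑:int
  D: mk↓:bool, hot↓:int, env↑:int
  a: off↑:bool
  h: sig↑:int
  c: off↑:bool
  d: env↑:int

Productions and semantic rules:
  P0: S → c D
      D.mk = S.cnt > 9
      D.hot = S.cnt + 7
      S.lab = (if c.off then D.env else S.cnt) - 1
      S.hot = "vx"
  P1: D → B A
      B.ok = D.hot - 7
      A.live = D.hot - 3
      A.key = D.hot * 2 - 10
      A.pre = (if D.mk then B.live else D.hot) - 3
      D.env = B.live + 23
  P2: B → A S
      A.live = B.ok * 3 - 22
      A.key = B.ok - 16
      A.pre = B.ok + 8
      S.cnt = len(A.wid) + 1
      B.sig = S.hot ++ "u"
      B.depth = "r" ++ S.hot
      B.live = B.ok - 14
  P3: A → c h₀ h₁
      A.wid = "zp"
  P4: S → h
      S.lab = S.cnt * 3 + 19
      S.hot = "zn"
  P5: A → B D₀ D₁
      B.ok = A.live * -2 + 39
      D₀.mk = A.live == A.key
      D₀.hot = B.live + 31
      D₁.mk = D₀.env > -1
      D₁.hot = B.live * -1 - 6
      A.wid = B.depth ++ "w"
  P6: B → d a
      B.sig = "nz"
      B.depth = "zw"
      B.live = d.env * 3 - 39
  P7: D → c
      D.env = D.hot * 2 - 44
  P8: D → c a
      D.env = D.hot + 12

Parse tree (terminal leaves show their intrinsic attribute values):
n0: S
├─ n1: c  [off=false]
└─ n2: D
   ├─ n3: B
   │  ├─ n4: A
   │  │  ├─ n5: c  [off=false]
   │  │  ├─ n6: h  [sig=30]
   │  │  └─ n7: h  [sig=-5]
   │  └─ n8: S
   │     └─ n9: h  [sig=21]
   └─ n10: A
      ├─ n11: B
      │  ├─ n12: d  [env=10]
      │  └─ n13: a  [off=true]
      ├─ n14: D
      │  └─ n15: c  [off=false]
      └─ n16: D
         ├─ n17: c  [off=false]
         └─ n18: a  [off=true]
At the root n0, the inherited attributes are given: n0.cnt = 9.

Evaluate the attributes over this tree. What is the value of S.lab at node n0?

8

1. n0.cnt = 9  [given at root]
2. n1.off = false  [terminal]
3. n2.mk = false  [S.cnt > 9]
4. n2.hot = 16  [S.cnt + 7]
5. n3.ok = 9  [D.hot - 7]
6. n4.live = 5  [B.ok * 3 - 22]
7. n4.key = -7  [B.ok - 16]
8. n4.pre = 17  [B.ok + 8]
9. n5.off = false  [terminal]
10. n6.sig = 30  [terminal]
11. n7.sig = -5  [terminal]
12. n4.wid = "zp"  ["zp"]
13. n8.cnt = 3  [len(A.wid) + 1]
14. n9.sig = 21  [terminal]
15. n8.lab = 28  [S.cnt * 3 + 19]
16. n8.hot = "zn"  ["zn"]
17. n3.sig = "znu"  [S.hot ++ "u"]
18. n3.depth = "rzn"  ["r" ++ S.hot]
19. n3.live = -5  [B.ok - 14]
20. n10.live = 13  [D.hot - 3]
21. n10.key = 22  [D.hot * 2 - 10]
22. n10.pre = 13  [(if D.mk then B.live else D.hot) - 3]
23. n11.ok = 13  [A.live * -2 + 39]
24. n12.env = 10  [terminal]
25. n13.off = true  [terminal]
26. n11.sig = "nz"  ["nz"]
27. n11.depth = "zw"  ["zw"]
28. n11.live = -9  [d.env * 3 - 39]
29. n14.mk = false  [A.live == A.key]
30. n14.hot = 22  [B.live + 31]
31. n15.off = false  [terminal]
32. n14.env = 0  [D.hot * 2 - 44]
33. n16.mk = true  [D₀.env > -1]
34. n16.hot = 3  [B.live * -1 - 6]
35. n17.off = false  [terminal]
36. n18.off = true  [terminal]
37. n16.env = 15  [D.hot + 12]
38. n10.wid = "zww"  [B.depth ++ "w"]
39. n2.env = 18  [B.live + 23]
40. n0.lab = 8  [(if c.off then D.env else S.cnt) - 1]
41. n0.hot = "vx"  ["vx"]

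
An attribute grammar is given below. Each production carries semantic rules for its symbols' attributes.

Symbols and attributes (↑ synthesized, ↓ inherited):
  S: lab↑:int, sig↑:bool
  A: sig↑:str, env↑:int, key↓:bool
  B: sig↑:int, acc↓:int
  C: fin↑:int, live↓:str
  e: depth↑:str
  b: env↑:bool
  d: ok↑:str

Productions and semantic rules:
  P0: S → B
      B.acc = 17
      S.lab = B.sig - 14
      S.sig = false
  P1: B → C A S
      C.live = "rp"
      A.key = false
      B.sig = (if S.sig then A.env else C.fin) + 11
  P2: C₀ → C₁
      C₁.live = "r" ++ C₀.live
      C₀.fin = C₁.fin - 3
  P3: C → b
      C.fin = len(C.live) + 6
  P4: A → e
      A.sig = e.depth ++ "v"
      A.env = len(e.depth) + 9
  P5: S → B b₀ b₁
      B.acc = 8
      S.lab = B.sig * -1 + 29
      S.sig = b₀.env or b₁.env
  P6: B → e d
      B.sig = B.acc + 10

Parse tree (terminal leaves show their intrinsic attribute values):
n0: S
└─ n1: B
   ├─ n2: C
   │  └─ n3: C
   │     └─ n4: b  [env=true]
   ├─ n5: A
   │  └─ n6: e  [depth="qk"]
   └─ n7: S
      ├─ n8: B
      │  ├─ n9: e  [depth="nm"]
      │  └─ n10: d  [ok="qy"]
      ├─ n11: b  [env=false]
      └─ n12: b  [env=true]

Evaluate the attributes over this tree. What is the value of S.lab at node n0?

8

1. n1.acc = 17  [17]
2. n2.live = "rp"  ["rp"]
3. n3.live = "rrp"  ["r" ++ C₀.live]
4. n4.env = true  [terminal]
5. n3.fin = 9  [len(C.live) + 6]
6. n2.fin = 6  [C₁.fin - 3]
7. n5.key = false  [false]
8. n6.depth = "qk"  [terminal]
9. n5.sig = "qkv"  [e.depth ++ "v"]
10. n5.env = 11  [len(e.depth) + 9]
11. n8.acc = 8  [8]
12. n9.depth = "nm"  [terminal]
13. n10.ok = "qy"  [terminal]
14. n8.sig = 18  [B.acc + 10]
15. n11.env = false  [terminal]
16. n12.env = true  [terminal]
17. n7.lab = 11  [B.sig * -1 + 29]
18. n7.sig = true  [b₀.env or b₁.env]
19. n1.sig = 22  [(if S.sig then A.env else C.fin) + 11]
20. n0.lab = 8  [B.sig - 14]
21. n0.sig = false  [false]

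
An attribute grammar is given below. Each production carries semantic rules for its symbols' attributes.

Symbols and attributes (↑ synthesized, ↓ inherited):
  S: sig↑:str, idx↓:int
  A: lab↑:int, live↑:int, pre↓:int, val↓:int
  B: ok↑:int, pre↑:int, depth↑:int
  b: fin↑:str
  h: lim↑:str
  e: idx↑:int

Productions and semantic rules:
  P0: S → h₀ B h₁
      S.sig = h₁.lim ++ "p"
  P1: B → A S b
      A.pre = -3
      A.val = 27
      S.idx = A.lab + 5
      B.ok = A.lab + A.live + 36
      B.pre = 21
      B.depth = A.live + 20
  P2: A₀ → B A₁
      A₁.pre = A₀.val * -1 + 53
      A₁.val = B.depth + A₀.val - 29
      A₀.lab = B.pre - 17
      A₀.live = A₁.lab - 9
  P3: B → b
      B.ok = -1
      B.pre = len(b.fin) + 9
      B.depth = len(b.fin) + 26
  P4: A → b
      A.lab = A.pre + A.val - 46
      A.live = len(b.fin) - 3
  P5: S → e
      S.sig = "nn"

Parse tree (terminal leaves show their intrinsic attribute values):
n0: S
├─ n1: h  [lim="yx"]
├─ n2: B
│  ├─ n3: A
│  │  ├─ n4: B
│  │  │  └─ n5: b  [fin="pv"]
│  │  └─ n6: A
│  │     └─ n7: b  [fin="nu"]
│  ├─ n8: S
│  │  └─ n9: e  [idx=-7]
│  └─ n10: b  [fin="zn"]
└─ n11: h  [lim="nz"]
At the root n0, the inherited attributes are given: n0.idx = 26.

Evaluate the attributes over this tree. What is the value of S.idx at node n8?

1. n0.idx = 26  [given at root]
2. n1.lim = "yx"  [terminal]
3. n3.pre = -3  [-3]
4. n3.val = 27  [27]
5. n5.fin = "pv"  [terminal]
6. n4.ok = -1  [-1]
7. n4.pre = 11  [len(b.fin) + 9]
8. n4.depth = 28  [len(b.fin) + 26]
9. n6.pre = 26  [A₀.val * -1 + 53]
10. n6.val = 26  [B.depth + A₀.val - 29]
11. n7.fin = "nu"  [terminal]
12. n6.lab = 6  [A.pre + A.val - 46]
13. n6.live = -1  [len(b.fin) - 3]
14. n3.lab = -6  [B.pre - 17]
15. n3.live = -3  [A₁.lab - 9]
16. n8.idx = -1  [A.lab + 5]
17. n9.idx = -7  [terminal]
18. n8.sig = "nn"  ["nn"]
19. n10.fin = "zn"  [terminal]
20. n2.ok = 27  [A.lab + A.live + 36]
21. n2.pre = 21  [21]
22. n2.depth = 17  [A.live + 20]
23. n11.lim = "nz"  [terminal]
24. n0.sig = "nzp"  [h₁.lim ++ "p"]

-1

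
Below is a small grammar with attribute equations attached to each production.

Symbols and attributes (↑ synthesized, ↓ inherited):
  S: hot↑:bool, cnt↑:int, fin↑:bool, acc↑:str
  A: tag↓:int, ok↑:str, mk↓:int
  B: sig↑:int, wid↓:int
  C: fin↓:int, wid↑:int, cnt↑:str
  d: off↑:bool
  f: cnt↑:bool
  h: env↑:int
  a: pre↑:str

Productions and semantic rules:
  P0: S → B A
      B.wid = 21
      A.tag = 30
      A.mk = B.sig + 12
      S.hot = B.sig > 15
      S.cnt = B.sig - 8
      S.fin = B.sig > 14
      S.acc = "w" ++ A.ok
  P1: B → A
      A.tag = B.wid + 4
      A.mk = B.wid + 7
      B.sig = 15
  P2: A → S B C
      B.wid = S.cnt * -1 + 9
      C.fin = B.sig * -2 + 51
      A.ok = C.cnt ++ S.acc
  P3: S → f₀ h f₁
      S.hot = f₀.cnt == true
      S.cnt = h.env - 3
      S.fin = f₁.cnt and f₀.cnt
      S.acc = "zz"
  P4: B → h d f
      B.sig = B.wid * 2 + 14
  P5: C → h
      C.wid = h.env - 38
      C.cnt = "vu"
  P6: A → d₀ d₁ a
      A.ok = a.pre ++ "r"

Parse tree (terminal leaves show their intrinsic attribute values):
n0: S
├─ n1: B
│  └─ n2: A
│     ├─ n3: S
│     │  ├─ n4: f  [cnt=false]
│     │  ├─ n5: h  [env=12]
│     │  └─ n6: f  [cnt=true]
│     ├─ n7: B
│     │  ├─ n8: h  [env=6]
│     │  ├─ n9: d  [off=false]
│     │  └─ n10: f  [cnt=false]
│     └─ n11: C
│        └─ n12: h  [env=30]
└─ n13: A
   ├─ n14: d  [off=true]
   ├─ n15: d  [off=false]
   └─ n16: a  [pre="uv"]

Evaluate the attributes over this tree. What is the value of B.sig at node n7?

1. n1.wid = 21  [21]
2. n2.tag = 25  [B.wid + 4]
3. n2.mk = 28  [B.wid + 7]
4. n4.cnt = false  [terminal]
5. n5.env = 12  [terminal]
6. n6.cnt = true  [terminal]
7. n3.hot = false  [f₀.cnt == true]
8. n3.cnt = 9  [h.env - 3]
9. n3.fin = false  [f₁.cnt and f₀.cnt]
10. n3.acc = "zz"  ["zz"]
11. n7.wid = 0  [S.cnt * -1 + 9]
12. n8.env = 6  [terminal]
13. n9.off = false  [terminal]
14. n10.cnt = false  [terminal]
15. n7.sig = 14  [B.wid * 2 + 14]
16. n11.fin = 23  [B.sig * -2 + 51]
17. n12.env = 30  [terminal]
18. n11.wid = -8  [h.env - 38]
19. n11.cnt = "vu"  ["vu"]
20. n2.ok = "vuzz"  [C.cnt ++ S.acc]
21. n1.sig = 15  [15]
22. n13.tag = 30  [30]
23. n13.mk = 27  [B.sig + 12]
24. n14.off = true  [terminal]
25. n15.off = false  [terminal]
26. n16.pre = "uv"  [terminal]
27. n13.ok = "uvr"  [a.pre ++ "r"]
28. n0.hot = false  [B.sig > 15]
29. n0.cnt = 7  [B.sig - 8]
30. n0.fin = true  [B.sig > 14]
31. n0.acc = "wuvr"  ["w" ++ A.ok]

14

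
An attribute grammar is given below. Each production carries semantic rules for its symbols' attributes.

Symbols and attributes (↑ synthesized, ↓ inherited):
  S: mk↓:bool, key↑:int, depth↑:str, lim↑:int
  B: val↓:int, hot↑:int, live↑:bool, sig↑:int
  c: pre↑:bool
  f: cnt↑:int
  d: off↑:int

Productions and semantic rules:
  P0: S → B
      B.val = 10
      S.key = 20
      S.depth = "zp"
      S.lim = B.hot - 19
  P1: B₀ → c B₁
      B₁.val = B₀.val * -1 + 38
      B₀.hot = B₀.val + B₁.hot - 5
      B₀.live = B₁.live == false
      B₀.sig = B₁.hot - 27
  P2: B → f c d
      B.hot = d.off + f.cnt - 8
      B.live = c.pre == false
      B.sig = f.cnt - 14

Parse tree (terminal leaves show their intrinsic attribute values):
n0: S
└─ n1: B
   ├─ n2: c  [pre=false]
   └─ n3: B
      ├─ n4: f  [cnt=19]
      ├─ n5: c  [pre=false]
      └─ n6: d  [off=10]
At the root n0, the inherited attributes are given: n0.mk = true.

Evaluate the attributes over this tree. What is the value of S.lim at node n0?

7

1. n0.mk = true  [given at root]
2. n1.val = 10  [10]
3. n2.pre = false  [terminal]
4. n3.val = 28  [B₀.val * -1 + 38]
5. n4.cnt = 19  [terminal]
6. n5.pre = false  [terminal]
7. n6.off = 10  [terminal]
8. n3.hot = 21  [d.off + f.cnt - 8]
9. n3.live = true  [c.pre == false]
10. n3.sig = 5  [f.cnt - 14]
11. n1.hot = 26  [B₀.val + B₁.hot - 5]
12. n1.live = false  [B₁.live == false]
13. n1.sig = -6  [B₁.hot - 27]
14. n0.key = 20  [20]
15. n0.depth = "zp"  ["zp"]
16. n0.lim = 7  [B.hot - 19]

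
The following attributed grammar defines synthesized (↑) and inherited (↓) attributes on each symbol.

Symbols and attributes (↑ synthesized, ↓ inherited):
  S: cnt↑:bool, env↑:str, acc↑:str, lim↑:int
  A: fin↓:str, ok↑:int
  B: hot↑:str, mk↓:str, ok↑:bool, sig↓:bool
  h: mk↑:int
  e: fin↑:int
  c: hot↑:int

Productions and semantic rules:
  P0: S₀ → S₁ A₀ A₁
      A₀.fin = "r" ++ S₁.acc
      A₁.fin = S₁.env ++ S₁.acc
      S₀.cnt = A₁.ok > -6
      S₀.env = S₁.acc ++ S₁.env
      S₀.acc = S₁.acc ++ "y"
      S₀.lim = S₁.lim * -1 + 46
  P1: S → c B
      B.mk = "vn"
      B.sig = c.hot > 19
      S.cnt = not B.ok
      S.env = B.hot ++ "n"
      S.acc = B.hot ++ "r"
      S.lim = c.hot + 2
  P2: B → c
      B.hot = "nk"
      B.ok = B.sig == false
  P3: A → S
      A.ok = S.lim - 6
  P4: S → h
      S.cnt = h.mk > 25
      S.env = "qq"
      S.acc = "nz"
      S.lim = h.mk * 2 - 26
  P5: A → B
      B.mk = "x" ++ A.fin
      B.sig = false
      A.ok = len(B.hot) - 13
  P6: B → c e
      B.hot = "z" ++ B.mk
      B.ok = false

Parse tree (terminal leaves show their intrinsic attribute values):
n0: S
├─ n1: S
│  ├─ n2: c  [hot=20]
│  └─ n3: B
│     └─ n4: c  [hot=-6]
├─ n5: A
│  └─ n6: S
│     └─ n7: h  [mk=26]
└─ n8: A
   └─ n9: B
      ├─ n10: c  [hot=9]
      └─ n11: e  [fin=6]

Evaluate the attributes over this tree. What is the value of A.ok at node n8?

-5

1. n2.hot = 20  [terminal]
2. n3.mk = "vn"  ["vn"]
3. n3.sig = true  [c.hot > 19]
4. n4.hot = -6  [terminal]
5. n3.hot = "nk"  ["nk"]
6. n3.ok = false  [B.sig == false]
7. n1.cnt = true  [not B.ok]
8. n1.env = "nkn"  [B.hot ++ "n"]
9. n1.acc = "nkr"  [B.hot ++ "r"]
10. n1.lim = 22  [c.hot + 2]
11. n5.fin = "rnkr"  ["r" ++ S₁.acc]
12. n7.mk = 26  [terminal]
13. n6.cnt = true  [h.mk > 25]
14. n6.env = "qq"  ["qq"]
15. n6.acc = "nz"  ["nz"]
16. n6.lim = 26  [h.mk * 2 - 26]
17. n5.ok = 20  [S.lim - 6]
18. n8.fin = "nknnkr"  [S₁.env ++ S₁.acc]
19. n9.mk = "xnknnkr"  ["x" ++ A.fin]
20. n9.sig = false  [false]
21. n10.hot = 9  [terminal]
22. n11.fin = 6  [terminal]
23. n9.hot = "zxnknnkr"  ["z" ++ B.mk]
24. n9.ok = false  [false]
25. n8.ok = -5  [len(B.hot) - 13]
26. n0.cnt = true  [A₁.ok > -6]
27. n0.env = "nkrnkn"  [S₁.acc ++ S₁.env]
28. n0.acc = "nkry"  [S₁.acc ++ "y"]
29. n0.lim = 24  [S₁.lim * -1 + 46]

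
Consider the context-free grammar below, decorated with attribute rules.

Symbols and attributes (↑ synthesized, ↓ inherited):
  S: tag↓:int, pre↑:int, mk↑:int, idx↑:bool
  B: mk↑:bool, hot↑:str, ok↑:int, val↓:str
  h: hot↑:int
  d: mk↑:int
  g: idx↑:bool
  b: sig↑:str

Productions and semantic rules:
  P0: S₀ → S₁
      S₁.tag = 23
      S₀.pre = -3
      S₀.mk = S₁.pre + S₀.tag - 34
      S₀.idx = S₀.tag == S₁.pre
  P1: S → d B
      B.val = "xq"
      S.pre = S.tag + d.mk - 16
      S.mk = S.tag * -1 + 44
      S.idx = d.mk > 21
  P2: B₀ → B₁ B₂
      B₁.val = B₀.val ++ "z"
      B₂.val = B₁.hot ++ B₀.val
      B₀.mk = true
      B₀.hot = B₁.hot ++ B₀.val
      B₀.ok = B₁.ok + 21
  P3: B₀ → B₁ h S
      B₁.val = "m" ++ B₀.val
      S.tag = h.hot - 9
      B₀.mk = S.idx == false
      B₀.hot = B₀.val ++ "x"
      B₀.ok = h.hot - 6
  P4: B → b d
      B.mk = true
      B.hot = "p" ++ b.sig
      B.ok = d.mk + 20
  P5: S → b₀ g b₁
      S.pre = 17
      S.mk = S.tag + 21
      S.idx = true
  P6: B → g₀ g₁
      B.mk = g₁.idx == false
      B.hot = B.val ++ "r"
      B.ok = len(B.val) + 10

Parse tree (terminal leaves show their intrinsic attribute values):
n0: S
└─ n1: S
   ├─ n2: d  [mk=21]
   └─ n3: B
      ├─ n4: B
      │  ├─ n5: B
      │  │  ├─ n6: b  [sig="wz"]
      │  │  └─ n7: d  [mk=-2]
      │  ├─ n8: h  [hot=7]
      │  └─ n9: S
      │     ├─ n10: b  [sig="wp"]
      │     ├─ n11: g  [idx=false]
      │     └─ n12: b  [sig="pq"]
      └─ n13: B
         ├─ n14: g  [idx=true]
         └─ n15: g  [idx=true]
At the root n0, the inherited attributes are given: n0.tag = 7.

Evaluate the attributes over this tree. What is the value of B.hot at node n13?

1. n0.tag = 7  [given at root]
2. n1.tag = 23  [23]
3. n2.mk = 21  [terminal]
4. n3.val = "xq"  ["xq"]
5. n4.val = "xqz"  [B₀.val ++ "z"]
6. n5.val = "mxqz"  ["m" ++ B₀.val]
7. n6.sig = "wz"  [terminal]
8. n7.mk = -2  [terminal]
9. n5.mk = true  [true]
10. n5.hot = "pwz"  ["p" ++ b.sig]
11. n5.ok = 18  [d.mk + 20]
12. n8.hot = 7  [terminal]
13. n9.tag = -2  [h.hot - 9]
14. n10.sig = "wp"  [terminal]
15. n11.idx = false  [terminal]
16. n12.sig = "pq"  [terminal]
17. n9.pre = 17  [17]
18. n9.mk = 19  [S.tag + 21]
19. n9.idx = true  [true]
20. n4.mk = false  [S.idx == false]
21. n4.hot = "xqzx"  [B₀.val ++ "x"]
22. n4.ok = 1  [h.hot - 6]
23. n13.val = "xqzxxq"  [B₁.hot ++ B₀.val]
24. n14.idx = true  [terminal]
25. n15.idx = true  [terminal]
26. n13.mk = false  [g₁.idx == false]
27. n13.hot = "xqzxxqr"  [B.val ++ "r"]
28. n13.ok = 16  [len(B.val) + 10]
29. n3.mk = true  [true]
30. n3.hot = "xqzxxq"  [B₁.hot ++ B₀.val]
31. n3.ok = 22  [B₁.ok + 21]
32. n1.pre = 28  [S.tag + d.mk - 16]
33. n1.mk = 21  [S.tag * -1 + 44]
34. n1.idx = false  [d.mk > 21]
35. n0.pre = -3  [-3]
36. n0.mk = 1  [S₁.pre + S₀.tag - 34]
37. n0.idx = false  [S₀.tag == S₁.pre]

"xqzxxqr"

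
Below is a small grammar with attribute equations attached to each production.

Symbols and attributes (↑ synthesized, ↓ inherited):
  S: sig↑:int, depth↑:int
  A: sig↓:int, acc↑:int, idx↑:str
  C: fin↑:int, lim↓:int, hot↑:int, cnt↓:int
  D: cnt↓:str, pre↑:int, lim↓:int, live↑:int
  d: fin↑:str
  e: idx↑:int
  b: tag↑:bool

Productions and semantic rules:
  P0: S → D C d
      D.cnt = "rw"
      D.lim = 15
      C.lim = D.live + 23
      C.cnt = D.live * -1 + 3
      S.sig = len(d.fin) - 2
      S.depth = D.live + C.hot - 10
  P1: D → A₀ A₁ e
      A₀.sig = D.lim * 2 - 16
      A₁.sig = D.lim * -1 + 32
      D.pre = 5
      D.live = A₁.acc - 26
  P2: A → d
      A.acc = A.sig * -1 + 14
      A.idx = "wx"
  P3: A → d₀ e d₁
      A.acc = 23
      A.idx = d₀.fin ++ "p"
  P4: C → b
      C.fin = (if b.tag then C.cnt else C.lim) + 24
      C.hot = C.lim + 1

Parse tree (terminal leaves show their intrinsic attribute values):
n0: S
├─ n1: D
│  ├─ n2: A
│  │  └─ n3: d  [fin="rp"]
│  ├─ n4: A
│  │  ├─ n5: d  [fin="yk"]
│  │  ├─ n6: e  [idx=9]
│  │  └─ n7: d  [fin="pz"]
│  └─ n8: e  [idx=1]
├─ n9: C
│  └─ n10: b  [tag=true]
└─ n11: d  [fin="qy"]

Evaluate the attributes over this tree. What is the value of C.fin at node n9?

1. n1.cnt = "rw"  ["rw"]
2. n1.lim = 15  [15]
3. n2.sig = 14  [D.lim * 2 - 16]
4. n3.fin = "rp"  [terminal]
5. n2.acc = 0  [A.sig * -1 + 14]
6. n2.idx = "wx"  ["wx"]
7. n4.sig = 17  [D.lim * -1 + 32]
8. n5.fin = "yk"  [terminal]
9. n6.idx = 9  [terminal]
10. n7.fin = "pz"  [terminal]
11. n4.acc = 23  [23]
12. n4.idx = "ykp"  [d₀.fin ++ "p"]
13. n8.idx = 1  [terminal]
14. n1.pre = 5  [5]
15. n1.live = -3  [A₁.acc - 26]
16. n9.lim = 20  [D.live + 23]
17. n9.cnt = 6  [D.live * -1 + 3]
18. n10.tag = true  [terminal]
19. n9.fin = 30  [(if b.tag then C.cnt else C.lim) + 24]
20. n9.hot = 21  [C.lim + 1]
21. n11.fin = "qy"  [terminal]
22. n0.sig = 0  [len(d.fin) - 2]
23. n0.depth = 8  [D.live + C.hot - 10]

30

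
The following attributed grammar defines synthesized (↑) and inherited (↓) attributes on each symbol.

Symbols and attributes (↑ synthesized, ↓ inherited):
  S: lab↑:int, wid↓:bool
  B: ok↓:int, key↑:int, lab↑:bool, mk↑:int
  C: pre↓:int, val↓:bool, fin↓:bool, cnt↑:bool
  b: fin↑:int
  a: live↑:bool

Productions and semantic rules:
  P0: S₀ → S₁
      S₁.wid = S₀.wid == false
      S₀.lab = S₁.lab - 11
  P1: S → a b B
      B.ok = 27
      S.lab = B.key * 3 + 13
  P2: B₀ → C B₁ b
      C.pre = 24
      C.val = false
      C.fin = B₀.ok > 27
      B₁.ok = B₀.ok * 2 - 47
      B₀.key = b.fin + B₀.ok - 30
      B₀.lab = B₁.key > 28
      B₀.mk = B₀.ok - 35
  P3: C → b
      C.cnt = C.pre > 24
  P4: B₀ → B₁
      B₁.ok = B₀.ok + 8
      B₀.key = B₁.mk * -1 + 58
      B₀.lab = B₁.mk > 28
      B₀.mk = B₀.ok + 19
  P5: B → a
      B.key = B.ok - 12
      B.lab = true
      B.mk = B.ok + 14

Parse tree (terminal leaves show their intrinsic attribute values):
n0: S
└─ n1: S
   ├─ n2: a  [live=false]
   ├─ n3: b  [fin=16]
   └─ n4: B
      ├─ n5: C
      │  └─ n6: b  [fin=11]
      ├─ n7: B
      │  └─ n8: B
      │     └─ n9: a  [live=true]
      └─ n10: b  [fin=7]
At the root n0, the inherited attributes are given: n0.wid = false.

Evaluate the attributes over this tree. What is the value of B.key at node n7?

1. n0.wid = false  [given at root]
2. n1.wid = true  [S₀.wid == false]
3. n2.live = false  [terminal]
4. n3.fin = 16  [terminal]
5. n4.ok = 27  [27]
6. n5.pre = 24  [24]
7. n5.val = false  [false]
8. n5.fin = false  [B₀.ok > 27]
9. n6.fin = 11  [terminal]
10. n5.cnt = false  [C.pre > 24]
11. n7.ok = 7  [B₀.ok * 2 - 47]
12. n8.ok = 15  [B₀.ok + 8]
13. n9.live = true  [terminal]
14. n8.key = 3  [B.ok - 12]
15. n8.lab = true  [true]
16. n8.mk = 29  [B.ok + 14]
17. n7.key = 29  [B₁.mk * -1 + 58]
18. n7.lab = true  [B₁.mk > 28]
19. n7.mk = 26  [B₀.ok + 19]
20. n10.fin = 7  [terminal]
21. n4.key = 4  [b.fin + B₀.ok - 30]
22. n4.lab = true  [B₁.key > 28]
23. n4.mk = -8  [B₀.ok - 35]
24. n1.lab = 25  [B.key * 3 + 13]
25. n0.lab = 14  [S₁.lab - 11]

29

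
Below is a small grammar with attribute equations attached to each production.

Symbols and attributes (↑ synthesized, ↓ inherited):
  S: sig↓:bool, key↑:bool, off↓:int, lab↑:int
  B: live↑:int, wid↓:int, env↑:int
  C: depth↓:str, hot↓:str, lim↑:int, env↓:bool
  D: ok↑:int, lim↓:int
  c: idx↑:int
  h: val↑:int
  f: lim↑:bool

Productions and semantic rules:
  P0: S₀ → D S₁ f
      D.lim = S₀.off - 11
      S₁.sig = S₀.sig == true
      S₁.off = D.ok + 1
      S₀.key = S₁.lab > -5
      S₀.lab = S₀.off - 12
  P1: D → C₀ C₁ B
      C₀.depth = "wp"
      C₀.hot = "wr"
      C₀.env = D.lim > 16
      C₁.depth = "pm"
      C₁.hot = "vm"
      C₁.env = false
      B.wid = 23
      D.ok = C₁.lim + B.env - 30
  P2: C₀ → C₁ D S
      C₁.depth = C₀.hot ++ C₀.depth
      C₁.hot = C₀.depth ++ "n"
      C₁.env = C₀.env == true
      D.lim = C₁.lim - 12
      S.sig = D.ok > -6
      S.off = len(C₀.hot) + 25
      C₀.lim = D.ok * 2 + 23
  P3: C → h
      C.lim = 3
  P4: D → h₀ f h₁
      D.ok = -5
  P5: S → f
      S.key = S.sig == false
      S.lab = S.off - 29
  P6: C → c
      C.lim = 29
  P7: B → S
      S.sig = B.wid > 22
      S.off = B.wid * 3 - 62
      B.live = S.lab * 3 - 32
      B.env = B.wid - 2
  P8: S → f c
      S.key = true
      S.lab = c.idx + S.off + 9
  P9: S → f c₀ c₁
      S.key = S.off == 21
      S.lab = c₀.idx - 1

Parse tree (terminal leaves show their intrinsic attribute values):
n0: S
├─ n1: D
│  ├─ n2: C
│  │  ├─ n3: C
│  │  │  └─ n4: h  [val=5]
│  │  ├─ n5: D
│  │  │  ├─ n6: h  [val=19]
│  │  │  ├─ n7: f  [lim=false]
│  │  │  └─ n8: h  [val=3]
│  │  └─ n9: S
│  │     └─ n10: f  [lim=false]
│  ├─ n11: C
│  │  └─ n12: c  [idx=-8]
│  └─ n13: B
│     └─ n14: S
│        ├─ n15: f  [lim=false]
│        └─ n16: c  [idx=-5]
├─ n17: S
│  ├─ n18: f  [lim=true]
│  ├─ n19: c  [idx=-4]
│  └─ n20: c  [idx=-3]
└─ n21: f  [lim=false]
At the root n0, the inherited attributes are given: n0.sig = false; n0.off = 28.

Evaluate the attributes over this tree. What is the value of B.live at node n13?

1

1. n0.sig = false  [given at root]
2. n0.off = 28  [given at root]
3. n1.lim = 17  [S₀.off - 11]
4. n2.depth = "wp"  ["wp"]
5. n2.hot = "wr"  ["wr"]
6. n2.env = true  [D.lim > 16]
7. n3.depth = "wrwp"  [C₀.hot ++ C₀.depth]
8. n3.hot = "wpn"  [C₀.depth ++ "n"]
9. n3.env = true  [C₀.env == true]
10. n4.val = 5  [terminal]
11. n3.lim = 3  [3]
12. n5.lim = -9  [C₁.lim - 12]
13. n6.val = 19  [terminal]
14. n7.lim = false  [terminal]
15. n8.val = 3  [terminal]
16. n5.ok = -5  [-5]
17. n9.sig = true  [D.ok > -6]
18. n9.off = 27  [len(C₀.hot) + 25]
19. n10.lim = false  [terminal]
20. n9.key = false  [S.sig == false]
21. n9.lab = -2  [S.off - 29]
22. n2.lim = 13  [D.ok * 2 + 23]
23. n11.depth = "pm"  ["pm"]
24. n11.hot = "vm"  ["vm"]
25. n11.env = false  [false]
26. n12.idx = -8  [terminal]
27. n11.lim = 29  [29]
28. n13.wid = 23  [23]
29. n14.sig = true  [B.wid > 22]
30. n14.off = 7  [B.wid * 3 - 62]
31. n15.lim = false  [terminal]
32. n16.idx = -5  [terminal]
33. n14.key = true  [true]
34. n14.lab = 11  [c.idx + S.off + 9]
35. n13.live = 1  [S.lab * 3 - 32]
36. n13.env = 21  [B.wid - 2]
37. n1.ok = 20  [C₁.lim + B.env - 30]
38. n17.sig = false  [S₀.sig == true]
39. n17.off = 21  [D.ok + 1]
40. n18.lim = true  [terminal]
41. n19.idx = -4  [terminal]
42. n20.idx = -3  [terminal]
43. n17.key = true  [S.off == 21]
44. n17.lab = -5  [c₀.idx - 1]
45. n21.lim = false  [terminal]
46. n0.key = false  [S₁.lab > -5]
47. n0.lab = 16  [S₀.off - 12]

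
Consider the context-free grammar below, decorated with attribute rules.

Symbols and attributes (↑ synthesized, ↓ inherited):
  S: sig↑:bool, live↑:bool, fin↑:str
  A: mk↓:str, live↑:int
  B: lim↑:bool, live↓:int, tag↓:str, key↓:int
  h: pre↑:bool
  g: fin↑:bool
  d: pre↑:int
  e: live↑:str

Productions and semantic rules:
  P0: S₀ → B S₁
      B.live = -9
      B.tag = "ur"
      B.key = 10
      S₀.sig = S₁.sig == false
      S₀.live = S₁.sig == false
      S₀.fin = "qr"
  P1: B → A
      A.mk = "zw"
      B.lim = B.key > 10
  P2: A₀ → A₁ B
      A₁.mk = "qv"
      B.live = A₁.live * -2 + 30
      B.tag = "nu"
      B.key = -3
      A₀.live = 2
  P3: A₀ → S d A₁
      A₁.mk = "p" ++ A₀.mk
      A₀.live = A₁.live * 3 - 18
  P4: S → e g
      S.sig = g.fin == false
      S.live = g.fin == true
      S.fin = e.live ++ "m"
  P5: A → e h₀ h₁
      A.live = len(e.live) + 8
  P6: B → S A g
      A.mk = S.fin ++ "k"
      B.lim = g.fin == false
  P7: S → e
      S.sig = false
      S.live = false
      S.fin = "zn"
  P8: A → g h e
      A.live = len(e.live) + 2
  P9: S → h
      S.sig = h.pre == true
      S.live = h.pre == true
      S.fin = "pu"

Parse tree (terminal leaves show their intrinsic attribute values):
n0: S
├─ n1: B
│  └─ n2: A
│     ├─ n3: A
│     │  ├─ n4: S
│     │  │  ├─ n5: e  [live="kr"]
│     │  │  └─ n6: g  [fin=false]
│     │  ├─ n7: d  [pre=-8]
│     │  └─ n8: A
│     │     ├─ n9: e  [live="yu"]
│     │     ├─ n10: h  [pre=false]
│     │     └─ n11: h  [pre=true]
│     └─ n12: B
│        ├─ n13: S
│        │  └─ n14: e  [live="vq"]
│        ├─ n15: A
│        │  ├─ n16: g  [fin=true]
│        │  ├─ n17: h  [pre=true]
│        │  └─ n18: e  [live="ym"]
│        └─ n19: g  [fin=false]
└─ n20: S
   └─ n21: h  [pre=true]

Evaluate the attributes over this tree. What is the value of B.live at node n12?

6

1. n1.live = -9  [-9]
2. n1.tag = "ur"  ["ur"]
3. n1.key = 10  [10]
4. n2.mk = "zw"  ["zw"]
5. n3.mk = "qv"  ["qv"]
6. n5.live = "kr"  [terminal]
7. n6.fin = false  [terminal]
8. n4.sig = true  [g.fin == false]
9. n4.live = false  [g.fin == true]
10. n4.fin = "krm"  [e.live ++ "m"]
11. n7.pre = -8  [terminal]
12. n8.mk = "pqv"  ["p" ++ A₀.mk]
13. n9.live = "yu"  [terminal]
14. n10.pre = false  [terminal]
15. n11.pre = true  [terminal]
16. n8.live = 10  [len(e.live) + 8]
17. n3.live = 12  [A₁.live * 3 - 18]
18. n12.live = 6  [A₁.live * -2 + 30]
19. n12.tag = "nu"  ["nu"]
20. n12.key = -3  [-3]
21. n14.live = "vq"  [terminal]
22. n13.sig = false  [false]
23. n13.live = false  [false]
24. n13.fin = "zn"  ["zn"]
25. n15.mk = "znk"  [S.fin ++ "k"]
26. n16.fin = true  [terminal]
27. n17.pre = true  [terminal]
28. n18.live = "ym"  [terminal]
29. n15.live = 4  [len(e.live) + 2]
30. n19.fin = false  [terminal]
31. n12.lim = true  [g.fin == false]
32. n2.live = 2  [2]
33. n1.lim = false  [B.key > 10]
34. n21.pre = true  [terminal]
35. n20.sig = true  [h.pre == true]
36. n20.live = true  [h.pre == true]
37. n20.fin = "pu"  ["pu"]
38. n0.sig = false  [S₁.sig == false]
39. n0.live = false  [S₁.sig == false]
40. n0.fin = "qr"  ["qr"]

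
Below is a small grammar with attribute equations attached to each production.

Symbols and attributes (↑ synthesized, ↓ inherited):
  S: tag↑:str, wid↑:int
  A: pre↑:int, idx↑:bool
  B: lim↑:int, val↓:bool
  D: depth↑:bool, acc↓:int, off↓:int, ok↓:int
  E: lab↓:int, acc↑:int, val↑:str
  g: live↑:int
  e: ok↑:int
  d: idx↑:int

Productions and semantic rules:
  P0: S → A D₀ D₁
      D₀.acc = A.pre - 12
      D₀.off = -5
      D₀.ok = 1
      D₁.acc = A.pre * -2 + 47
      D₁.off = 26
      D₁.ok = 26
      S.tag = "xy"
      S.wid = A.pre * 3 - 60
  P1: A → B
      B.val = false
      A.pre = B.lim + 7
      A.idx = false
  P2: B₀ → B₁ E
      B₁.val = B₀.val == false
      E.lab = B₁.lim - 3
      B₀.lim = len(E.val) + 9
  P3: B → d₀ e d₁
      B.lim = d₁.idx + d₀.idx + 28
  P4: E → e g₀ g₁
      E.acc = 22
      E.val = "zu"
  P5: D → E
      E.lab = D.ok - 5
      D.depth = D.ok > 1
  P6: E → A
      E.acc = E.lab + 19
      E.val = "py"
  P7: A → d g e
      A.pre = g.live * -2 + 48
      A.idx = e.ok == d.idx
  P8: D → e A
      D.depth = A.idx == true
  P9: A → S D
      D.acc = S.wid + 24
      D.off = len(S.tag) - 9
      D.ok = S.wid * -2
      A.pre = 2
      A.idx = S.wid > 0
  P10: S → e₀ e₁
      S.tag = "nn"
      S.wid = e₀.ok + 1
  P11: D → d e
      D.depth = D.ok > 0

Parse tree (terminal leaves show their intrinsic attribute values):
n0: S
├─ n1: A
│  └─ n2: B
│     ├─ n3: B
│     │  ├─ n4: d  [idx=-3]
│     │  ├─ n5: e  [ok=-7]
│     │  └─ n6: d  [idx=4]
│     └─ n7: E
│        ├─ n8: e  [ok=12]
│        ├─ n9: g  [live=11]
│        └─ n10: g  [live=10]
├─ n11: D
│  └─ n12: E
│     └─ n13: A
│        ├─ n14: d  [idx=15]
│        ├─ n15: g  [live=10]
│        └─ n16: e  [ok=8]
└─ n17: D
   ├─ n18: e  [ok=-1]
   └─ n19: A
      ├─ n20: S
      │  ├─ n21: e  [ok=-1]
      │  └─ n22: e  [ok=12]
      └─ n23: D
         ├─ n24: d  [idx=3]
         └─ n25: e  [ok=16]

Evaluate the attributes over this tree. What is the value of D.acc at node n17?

11

1. n2.val = false  [false]
2. n3.val = true  [B₀.val == false]
3. n4.idx = -3  [terminal]
4. n5.ok = -7  [terminal]
5. n6.idx = 4  [terminal]
6. n3.lim = 29  [d₁.idx + d₀.idx + 28]
7. n7.lab = 26  [B₁.lim - 3]
8. n8.ok = 12  [terminal]
9. n9.live = 11  [terminal]
10. n10.live = 10  [terminal]
11. n7.acc = 22  [22]
12. n7.val = "zu"  ["zu"]
13. n2.lim = 11  [len(E.val) + 9]
14. n1.pre = 18  [B.lim + 7]
15. n1.idx = false  [false]
16. n11.acc = 6  [A.pre - 12]
17. n11.off = -5  [-5]
18. n11.ok = 1  [1]
19. n12.lab = -4  [D.ok - 5]
20. n14.idx = 15  [terminal]
21. n15.live = 10  [terminal]
22. n16.ok = 8  [terminal]
23. n13.pre = 28  [g.live * -2 + 48]
24. n13.idx = false  [e.ok == d.idx]
25. n12.acc = 15  [E.lab + 19]
26. n12.val = "py"  ["py"]
27. n11.depth = false  [D.ok > 1]
28. n17.acc = 11  [A.pre * -2 + 47]
29. n17.off = 26  [26]
30. n17.ok = 26  [26]
31. n18.ok = -1  [terminal]
32. n21.ok = -1  [terminal]
33. n22.ok = 12  [terminal]
34. n20.tag = "nn"  ["nn"]
35. n20.wid = 0  [e₀.ok + 1]
36. n23.acc = 24  [S.wid + 24]
37. n23.off = -7  [len(S.tag) - 9]
38. n23.ok = 0  [S.wid * -2]
39. n24.idx = 3  [terminal]
40. n25.ok = 16  [terminal]
41. n23.depth = false  [D.ok > 0]
42. n19.pre = 2  [2]
43. n19.idx = false  [S.wid > 0]
44. n17.depth = false  [A.idx == true]
45. n0.tag = "xy"  ["xy"]
46. n0.wid = -6  [A.pre * 3 - 60]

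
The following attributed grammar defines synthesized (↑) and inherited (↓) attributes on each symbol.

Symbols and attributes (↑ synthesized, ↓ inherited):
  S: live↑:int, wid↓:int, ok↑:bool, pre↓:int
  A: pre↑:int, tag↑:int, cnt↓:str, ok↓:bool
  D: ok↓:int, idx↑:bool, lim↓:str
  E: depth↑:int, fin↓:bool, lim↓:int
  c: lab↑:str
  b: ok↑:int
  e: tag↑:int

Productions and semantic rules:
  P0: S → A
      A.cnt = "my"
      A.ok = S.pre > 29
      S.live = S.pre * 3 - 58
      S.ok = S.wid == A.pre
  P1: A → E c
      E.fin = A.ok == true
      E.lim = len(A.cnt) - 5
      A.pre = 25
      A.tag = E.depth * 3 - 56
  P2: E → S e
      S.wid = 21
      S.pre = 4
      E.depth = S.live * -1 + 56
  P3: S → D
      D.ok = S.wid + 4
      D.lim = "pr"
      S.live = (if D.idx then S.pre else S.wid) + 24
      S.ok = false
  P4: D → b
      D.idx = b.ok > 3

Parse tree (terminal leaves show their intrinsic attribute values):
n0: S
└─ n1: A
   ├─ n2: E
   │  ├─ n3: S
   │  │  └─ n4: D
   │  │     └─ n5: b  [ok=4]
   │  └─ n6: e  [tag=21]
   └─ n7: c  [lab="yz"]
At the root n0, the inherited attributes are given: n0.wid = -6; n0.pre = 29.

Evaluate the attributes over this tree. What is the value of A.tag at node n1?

28

1. n0.wid = -6  [given at root]
2. n0.pre = 29  [given at root]
3. n1.cnt = "my"  ["my"]
4. n1.ok = false  [S.pre > 29]
5. n2.fin = false  [A.ok == true]
6. n2.lim = -3  [len(A.cnt) - 5]
7. n3.wid = 21  [21]
8. n3.pre = 4  [4]
9. n4.ok = 25  [S.wid + 4]
10. n4.lim = "pr"  ["pr"]
11. n5.ok = 4  [terminal]
12. n4.idx = true  [b.ok > 3]
13. n3.live = 28  [(if D.idx then S.pre else S.wid) + 24]
14. n3.ok = false  [false]
15. n6.tag = 21  [terminal]
16. n2.depth = 28  [S.live * -1 + 56]
17. n7.lab = "yz"  [terminal]
18. n1.pre = 25  [25]
19. n1.tag = 28  [E.depth * 3 - 56]
20. n0.live = 29  [S.pre * 3 - 58]
21. n0.ok = false  [S.wid == A.pre]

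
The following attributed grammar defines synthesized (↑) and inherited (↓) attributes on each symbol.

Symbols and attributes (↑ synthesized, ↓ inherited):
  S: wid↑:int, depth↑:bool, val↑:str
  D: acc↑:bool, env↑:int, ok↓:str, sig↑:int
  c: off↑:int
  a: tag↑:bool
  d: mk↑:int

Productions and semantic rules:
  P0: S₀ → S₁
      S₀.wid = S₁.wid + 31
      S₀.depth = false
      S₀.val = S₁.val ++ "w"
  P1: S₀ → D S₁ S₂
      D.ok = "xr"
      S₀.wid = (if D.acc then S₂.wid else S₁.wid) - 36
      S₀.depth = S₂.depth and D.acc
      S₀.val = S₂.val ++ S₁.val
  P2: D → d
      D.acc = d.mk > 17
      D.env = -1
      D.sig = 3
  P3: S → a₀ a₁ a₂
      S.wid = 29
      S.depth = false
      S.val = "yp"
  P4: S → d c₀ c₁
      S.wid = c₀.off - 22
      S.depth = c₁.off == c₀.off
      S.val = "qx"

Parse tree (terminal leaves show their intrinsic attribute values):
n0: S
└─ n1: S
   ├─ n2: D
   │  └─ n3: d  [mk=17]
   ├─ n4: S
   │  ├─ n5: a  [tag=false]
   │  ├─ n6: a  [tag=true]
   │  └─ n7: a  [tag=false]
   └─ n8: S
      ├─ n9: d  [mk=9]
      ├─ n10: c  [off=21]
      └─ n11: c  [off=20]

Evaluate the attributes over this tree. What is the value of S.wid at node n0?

24

1. n2.ok = "xr"  ["xr"]
2. n3.mk = 17  [terminal]
3. n2.acc = false  [d.mk > 17]
4. n2.env = -1  [-1]
5. n2.sig = 3  [3]
6. n5.tag = false  [terminal]
7. n6.tag = true  [terminal]
8. n7.tag = false  [terminal]
9. n4.wid = 29  [29]
10. n4.depth = false  [false]
11. n4.val = "yp"  ["yp"]
12. n9.mk = 9  [terminal]
13. n10.off = 21  [terminal]
14. n11.off = 20  [terminal]
15. n8.wid = -1  [c₀.off - 22]
16. n8.depth = false  [c₁.off == c₀.off]
17. n8.val = "qx"  ["qx"]
18. n1.wid = -7  [(if D.acc then S₂.wid else S₁.wid) - 36]
19. n1.depth = false  [S₂.depth and D.acc]
20. n1.val = "qxyp"  [S₂.val ++ S₁.val]
21. n0.wid = 24  [S₁.wid + 31]
22. n0.depth = false  [false]
23. n0.val = "qxypw"  [S₁.val ++ "w"]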